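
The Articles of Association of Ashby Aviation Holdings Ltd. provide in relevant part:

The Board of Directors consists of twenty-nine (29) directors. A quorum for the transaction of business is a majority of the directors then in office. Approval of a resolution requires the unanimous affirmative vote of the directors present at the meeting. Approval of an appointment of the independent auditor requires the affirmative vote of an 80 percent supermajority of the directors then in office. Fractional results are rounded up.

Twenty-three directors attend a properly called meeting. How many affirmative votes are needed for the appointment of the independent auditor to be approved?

24

The appointment of the independent auditor requires four-fifths of the directors then in office (29).
4/5 of 29 = 23.20, rounded up to 24.
(Only 23 can vote, so the appointment of the independent auditor cannot pass at this meeting, but the required vote is still 24.)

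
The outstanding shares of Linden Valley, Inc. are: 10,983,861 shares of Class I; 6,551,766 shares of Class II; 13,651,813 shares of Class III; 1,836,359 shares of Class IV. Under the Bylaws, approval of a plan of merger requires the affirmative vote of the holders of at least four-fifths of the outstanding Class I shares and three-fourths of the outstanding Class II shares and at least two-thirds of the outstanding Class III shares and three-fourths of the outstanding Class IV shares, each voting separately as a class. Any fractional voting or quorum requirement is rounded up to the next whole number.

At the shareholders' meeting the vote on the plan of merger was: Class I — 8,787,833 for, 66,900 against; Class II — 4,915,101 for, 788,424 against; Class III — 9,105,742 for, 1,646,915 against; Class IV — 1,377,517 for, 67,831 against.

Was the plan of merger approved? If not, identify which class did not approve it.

Approved — every class gave the required vote.

Class I: 4/5 of 10983861 = 8787088.80, rounded up to 8787089; 8,787,089 required, 8,787,833 in favor — approved.
Class II: 3/4 of 6551766 = 4913824.50, rounded up to 4913825; 4,913,825 required, 4,915,101 in favor — approved.
Class III: 2/3 of 13651813 = 9101208.67, rounded up to 9101209; 9,101,209 required, 9,105,742 in favor — approved.
Class IV: 3/4 of 1836359 = 1377269.25, rounded up to 1377270; 1,377,270 required, 1,377,517 in favor — approved.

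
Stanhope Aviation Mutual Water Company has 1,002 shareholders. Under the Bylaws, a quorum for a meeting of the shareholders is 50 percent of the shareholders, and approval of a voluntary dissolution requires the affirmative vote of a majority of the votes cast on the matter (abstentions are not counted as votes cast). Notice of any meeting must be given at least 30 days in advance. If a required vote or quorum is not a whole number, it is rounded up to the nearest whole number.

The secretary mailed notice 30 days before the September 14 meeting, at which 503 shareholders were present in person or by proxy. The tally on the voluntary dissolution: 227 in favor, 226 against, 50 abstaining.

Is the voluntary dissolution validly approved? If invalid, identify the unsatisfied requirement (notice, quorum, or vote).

Notice: 30 days given; 30 required. Satisfied.
Quorum: 50% of 1,002 = 501; 503 present. Satisfied.
Vote: requires a majority of the votes cast (503 − 50 abstaining = 453); a majority of 453 is 227, so 227 needed; 227 in favor. Satisfied.

Valid — all requirements satisfied.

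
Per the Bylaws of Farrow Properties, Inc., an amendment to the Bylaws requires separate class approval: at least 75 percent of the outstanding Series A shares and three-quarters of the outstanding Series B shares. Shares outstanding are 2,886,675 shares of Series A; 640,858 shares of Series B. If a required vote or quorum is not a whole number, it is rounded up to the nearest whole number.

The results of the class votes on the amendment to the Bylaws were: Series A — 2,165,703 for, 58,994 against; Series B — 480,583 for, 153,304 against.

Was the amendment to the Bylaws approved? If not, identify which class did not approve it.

Not approved — the Series B shares did not give the required vote.

Series A: 3/4 of 2886675 = 2165006.25, rounded up to 2165007; 2,165,007 required, 2,165,703 in favor — approved.
Series B: 3/4 of 640858 = 480643.50, rounded up to 480644; 480,644 required, 480,583 in favor — not approved.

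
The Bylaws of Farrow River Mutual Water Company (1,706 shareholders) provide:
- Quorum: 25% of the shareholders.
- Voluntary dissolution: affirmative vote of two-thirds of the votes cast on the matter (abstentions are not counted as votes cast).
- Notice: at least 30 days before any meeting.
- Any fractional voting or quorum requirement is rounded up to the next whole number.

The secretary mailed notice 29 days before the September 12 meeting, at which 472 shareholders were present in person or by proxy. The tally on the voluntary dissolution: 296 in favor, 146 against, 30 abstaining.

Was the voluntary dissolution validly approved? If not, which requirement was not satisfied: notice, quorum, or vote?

Invalid — notice requirement not satisfied.

Notice: 29 days given; 30 required. Not satisfied.
Quorum: 25% of 1,706 = 426.50, rounded up to 427; 472 present. Satisfied.
Vote: requires two-thirds of the votes cast (472 − 30 abstaining = 442); 2/3 of 442 = 294.67, rounded up to 295, so 295 needed; 296 in favor. Satisfied.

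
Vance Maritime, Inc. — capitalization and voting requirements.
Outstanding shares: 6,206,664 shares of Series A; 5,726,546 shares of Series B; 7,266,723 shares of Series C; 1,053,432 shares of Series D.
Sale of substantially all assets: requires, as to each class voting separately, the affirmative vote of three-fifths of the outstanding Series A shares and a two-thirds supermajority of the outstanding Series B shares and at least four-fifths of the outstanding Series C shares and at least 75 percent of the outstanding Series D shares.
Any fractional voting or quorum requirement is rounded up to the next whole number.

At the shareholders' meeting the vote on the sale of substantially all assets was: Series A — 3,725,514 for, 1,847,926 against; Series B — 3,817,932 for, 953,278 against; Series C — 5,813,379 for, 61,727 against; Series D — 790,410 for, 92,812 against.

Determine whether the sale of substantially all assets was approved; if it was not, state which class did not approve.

Approved — every class gave the required vote.

Series A: 3/5 of 6206664 = 3723998.40, rounded up to 3723999; 3,723,999 required, 3,725,514 in favor — approved.
Series B: 2/3 of 5726546 = 3817697.33, rounded up to 3817698; 3,817,698 required, 3,817,932 in favor — approved.
Series C: 4/5 of 7266723 = 5813378.40, rounded up to 5813379; 5,813,379 required, 5,813,379 in favor — approved.
Series D: 3/4 of 1053432 = 790074; 790,074 required, 790,410 in favor — approved.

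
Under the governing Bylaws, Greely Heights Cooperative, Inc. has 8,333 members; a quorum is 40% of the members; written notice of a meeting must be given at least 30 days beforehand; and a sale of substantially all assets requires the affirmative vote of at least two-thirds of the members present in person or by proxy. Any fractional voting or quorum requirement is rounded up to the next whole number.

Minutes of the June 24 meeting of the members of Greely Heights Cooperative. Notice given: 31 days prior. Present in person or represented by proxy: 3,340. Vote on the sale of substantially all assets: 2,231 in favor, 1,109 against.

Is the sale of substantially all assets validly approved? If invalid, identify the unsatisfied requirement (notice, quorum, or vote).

Notice: 31 days given; 30 required. Satisfied.
Quorum: 40% of 8,333 = 3,333.20, rounded up to 3,334; 3,340 present. Satisfied.
Vote: requires two-thirds of those present (3,340); 2/3 of 3340 = 2226.67, rounded up to 2227, so 2,227 needed; 2,231 in favor. Satisfied.

Valid — all requirements satisfied.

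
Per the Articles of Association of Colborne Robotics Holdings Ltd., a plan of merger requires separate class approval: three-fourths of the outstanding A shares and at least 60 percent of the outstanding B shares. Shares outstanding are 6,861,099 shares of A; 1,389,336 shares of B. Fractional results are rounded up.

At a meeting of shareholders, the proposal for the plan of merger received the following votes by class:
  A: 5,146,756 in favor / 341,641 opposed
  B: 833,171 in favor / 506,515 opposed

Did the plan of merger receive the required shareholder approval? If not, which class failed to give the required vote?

A: 3/4 of 6861099 = 5145824.25, rounded up to 5145825; 5,145,825 required, 5,146,756 in favor — approved.
B: 3/5 of 1389336 = 833601.60, rounded up to 833602; 833,602 required, 833,171 in favor — not approved.

Not approved — the B shares did not give the required vote.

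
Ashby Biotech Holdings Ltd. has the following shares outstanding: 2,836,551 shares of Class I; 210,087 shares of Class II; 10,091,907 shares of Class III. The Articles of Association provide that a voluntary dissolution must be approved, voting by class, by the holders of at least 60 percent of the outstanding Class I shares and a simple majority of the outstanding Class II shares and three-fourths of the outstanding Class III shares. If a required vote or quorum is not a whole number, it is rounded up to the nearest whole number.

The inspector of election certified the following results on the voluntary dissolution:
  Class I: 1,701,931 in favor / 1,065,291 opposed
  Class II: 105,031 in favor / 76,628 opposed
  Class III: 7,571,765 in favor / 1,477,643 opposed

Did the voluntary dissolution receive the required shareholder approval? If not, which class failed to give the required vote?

Not approved — the Class II shares did not give the required vote.

Class I: 3/5 of 2836551 = 1701930.60, rounded up to 1701931; 1,701,931 required, 1,701,931 in favor — approved.
Class II: a majority of 210087 is 105044; 105,044 required, 105,031 in favor — not approved.
Class III: 3/4 of 10091907 = 7568930.25, rounded up to 7568931; 7,568,931 required, 7,571,765 in favor — approved.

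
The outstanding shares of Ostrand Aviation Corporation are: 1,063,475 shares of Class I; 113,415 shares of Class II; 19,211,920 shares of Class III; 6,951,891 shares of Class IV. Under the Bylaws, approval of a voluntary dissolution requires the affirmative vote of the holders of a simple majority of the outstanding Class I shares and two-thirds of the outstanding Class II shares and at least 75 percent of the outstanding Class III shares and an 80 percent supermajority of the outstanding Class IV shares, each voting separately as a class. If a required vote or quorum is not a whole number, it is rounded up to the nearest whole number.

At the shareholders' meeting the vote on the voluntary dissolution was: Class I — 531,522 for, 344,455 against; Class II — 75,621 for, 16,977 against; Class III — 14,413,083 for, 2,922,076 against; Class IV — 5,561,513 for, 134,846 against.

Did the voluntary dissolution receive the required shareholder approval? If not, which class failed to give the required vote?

Class I: a majority of 1063475 is 531738; 531,738 required, 531,522 in favor — not approved.
Class II: 2/3 of 113415 = 75610; 75,610 required, 75,621 in favor — approved.
Class III: 3/4 of 19211920 = 14408940; 14,408,940 required, 14,413,083 in favor — approved.
Class IV: 4/5 of 6951891 = 5561512.80, rounded up to 5561513; 5,561,513 required, 5,561,513 in favor — approved.

Not approved — the Class I shares did not give the required vote.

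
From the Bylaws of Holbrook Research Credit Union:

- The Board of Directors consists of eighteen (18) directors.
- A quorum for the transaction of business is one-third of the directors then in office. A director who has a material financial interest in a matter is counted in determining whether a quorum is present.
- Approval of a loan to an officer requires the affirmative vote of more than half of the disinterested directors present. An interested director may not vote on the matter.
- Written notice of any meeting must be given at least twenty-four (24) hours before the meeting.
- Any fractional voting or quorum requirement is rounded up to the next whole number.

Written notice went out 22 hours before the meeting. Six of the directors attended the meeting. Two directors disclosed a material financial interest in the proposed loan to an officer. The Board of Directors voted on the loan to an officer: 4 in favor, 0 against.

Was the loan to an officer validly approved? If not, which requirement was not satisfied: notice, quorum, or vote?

Notice: 22 hours given; 24 required (22 < 24). Not satisfied.
Quorum: 6 present (interested directors count toward quorum); quorum is 6. Satisfied.
Vote: the loan to an officer requires a majority of the disinterested directors present (6 − 2 = 4). A majority of 4 is 3, so 3 affirmative votes are needed; 4 voted in favor. Satisfied.

Invalid — notice requirement not satisfied.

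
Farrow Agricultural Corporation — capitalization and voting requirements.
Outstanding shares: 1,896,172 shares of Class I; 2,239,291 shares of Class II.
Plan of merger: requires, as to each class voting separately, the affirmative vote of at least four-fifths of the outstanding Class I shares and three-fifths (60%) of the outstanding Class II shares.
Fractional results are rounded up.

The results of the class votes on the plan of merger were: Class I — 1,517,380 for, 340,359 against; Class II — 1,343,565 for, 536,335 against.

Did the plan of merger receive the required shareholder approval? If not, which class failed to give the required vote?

Not approved — the Class II shares did not give the required vote.

Class I: 4/5 of 1896172 = 1516937.60, rounded up to 1516938; 1,516,938 required, 1,517,380 in favor — approved.
Class II: 3/5 of 2239291 = 1343574.60, rounded up to 1343575; 1,343,575 required, 1,343,565 in favor — not approved.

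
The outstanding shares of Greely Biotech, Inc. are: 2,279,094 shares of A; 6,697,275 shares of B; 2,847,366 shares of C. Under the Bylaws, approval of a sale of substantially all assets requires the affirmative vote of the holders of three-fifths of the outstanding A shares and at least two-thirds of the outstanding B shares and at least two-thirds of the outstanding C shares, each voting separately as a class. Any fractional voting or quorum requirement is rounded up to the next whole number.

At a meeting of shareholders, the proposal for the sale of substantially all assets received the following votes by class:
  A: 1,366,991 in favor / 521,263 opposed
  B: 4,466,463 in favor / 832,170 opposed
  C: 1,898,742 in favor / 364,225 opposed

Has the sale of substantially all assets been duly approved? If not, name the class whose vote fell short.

Not approved — the A shares did not give the required vote.

A: 3/5 of 2279094 = 1367456.40, rounded up to 1367457; 1,367,457 required, 1,366,991 in favor — not approved.
B: 2/3 of 6697275 = 4464850; 4,464,850 required, 4,466,463 in favor — approved.
C: 2/3 of 2847366 = 1898244; 1,898,244 required, 1,898,742 in favor — approved.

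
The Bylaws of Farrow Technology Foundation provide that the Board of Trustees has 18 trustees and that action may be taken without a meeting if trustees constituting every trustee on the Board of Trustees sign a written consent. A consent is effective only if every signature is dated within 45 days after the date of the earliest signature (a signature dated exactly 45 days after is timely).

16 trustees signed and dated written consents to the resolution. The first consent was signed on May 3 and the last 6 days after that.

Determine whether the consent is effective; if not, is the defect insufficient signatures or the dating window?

Not effective — insufficient signatures.

Signatures required: the unanimous vote of 18 — unanimous means all 18, so 18 needed; 16 signed. Insufficient.
Dating window: the latest signature is 6 days after the earliest; the limit is 45 days. Within the window.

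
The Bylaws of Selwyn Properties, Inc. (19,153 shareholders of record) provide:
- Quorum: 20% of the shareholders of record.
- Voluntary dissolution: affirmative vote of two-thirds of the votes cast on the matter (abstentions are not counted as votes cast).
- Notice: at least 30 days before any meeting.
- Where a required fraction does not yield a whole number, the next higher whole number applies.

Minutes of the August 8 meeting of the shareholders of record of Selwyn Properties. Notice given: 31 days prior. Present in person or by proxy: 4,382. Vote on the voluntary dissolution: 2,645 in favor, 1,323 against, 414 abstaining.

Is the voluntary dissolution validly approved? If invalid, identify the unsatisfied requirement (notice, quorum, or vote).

Invalid — vote requirement not satisfied.

Notice: 31 days given; 30 required. Satisfied.
Quorum: 20% of 19,153 = 3,830.60, rounded up to 3,831; 4,382 present. Satisfied.
Vote: requires two-thirds of the votes cast (4,382 − 414 abstaining = 3,968); 2/3 of 3968 = 2645.33, rounded up to 2646, so 2,646 needed; 2,645 in favor. Not satisfied.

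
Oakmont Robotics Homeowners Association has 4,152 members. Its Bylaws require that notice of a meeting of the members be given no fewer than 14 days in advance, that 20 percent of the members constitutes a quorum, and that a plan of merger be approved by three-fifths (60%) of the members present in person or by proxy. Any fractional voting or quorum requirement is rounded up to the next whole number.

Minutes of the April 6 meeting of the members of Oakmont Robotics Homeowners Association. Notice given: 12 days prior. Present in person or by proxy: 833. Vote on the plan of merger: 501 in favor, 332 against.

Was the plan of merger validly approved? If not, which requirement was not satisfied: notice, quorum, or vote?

Notice: 12 days given; 14 required. Not satisfied.
Quorum: 20% of 4,152 = 830.40, rounded up to 831; 833 present. Satisfied.
Vote: requires three-fifths of those present (833); 3/5 of 833 = 499.80, rounded up to 500, so 500 needed; 501 in favor. Satisfied.

Invalid — notice requirement not satisfied.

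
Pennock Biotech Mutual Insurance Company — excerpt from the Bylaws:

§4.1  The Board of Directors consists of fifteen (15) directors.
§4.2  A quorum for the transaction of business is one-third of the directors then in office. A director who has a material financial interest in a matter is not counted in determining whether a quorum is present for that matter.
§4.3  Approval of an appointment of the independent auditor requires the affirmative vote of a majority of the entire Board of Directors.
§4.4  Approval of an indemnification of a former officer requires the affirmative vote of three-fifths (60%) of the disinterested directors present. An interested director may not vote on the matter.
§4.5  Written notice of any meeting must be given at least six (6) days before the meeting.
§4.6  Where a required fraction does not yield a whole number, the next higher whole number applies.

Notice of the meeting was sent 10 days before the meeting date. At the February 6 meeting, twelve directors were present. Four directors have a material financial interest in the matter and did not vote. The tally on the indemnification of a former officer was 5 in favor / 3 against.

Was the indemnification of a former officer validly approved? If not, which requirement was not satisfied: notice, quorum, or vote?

Valid — all requirements satisfied.

Notice: 10 days given; 6 required (10 ≥ 6). Satisfied.
Quorum: 12 present, but the 4 interested directors do not count, leaving 8. Quorum is 5. Satisfied.
Vote: the indemnification of a former officer requires three-fifths of the disinterested directors present (12 − 4 = 8). 3/5 of 8 = 4.80, rounded up to 5, so 5 affirmative votes are needed; 5 voted in favor. Satisfied.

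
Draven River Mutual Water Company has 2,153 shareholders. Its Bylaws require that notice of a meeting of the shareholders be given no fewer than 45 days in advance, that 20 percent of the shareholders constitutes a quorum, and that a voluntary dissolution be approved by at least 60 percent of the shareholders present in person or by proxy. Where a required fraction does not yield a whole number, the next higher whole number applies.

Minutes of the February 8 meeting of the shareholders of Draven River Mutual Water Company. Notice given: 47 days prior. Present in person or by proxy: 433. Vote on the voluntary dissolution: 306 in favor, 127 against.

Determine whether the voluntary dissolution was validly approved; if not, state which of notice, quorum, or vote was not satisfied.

Valid — all requirements satisfied.

Notice: 47 days given; 45 required. Satisfied.
Quorum: 20% of 2,153 = 430.60, rounded up to 431; 433 present. Satisfied.
Vote: requires three-fifths of those present (433); 3/5 of 433 = 259.80, rounded up to 260, so 260 needed; 306 in favor. Satisfied.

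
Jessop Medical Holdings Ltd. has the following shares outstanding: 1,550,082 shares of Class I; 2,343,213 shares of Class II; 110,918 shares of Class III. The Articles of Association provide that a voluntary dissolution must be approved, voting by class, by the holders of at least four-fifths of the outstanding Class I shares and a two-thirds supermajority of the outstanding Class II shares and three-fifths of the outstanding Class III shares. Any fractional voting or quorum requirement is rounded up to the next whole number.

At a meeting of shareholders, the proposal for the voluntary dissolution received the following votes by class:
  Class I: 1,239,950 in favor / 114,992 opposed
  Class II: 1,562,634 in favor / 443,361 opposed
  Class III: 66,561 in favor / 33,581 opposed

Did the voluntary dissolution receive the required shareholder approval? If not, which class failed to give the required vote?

Not approved — the Class I shares did not give the required vote.

Class I: 4/5 of 1550082 = 1240065.60, rounded up to 1240066; 1,240,066 required, 1,239,950 in favor — not approved.
Class II: 2/3 of 2343213 = 1562142; 1,562,142 required, 1,562,634 in favor — approved.
Class III: 3/5 of 110918 = 66550.80, rounded up to 66551; 66,551 required, 66,561 in favor — approved.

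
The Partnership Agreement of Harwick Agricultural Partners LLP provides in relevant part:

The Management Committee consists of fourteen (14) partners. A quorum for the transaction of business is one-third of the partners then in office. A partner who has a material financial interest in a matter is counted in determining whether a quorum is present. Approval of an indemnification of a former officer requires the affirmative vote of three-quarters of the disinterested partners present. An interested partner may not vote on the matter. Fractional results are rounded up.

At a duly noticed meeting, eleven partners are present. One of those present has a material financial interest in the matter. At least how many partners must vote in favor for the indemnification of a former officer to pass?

The indemnification of a former officer requires three-fourths of the disinterested partners present (11 − 1 = 10).
3/4 of 10 = 7.50, rounded up to 8.

8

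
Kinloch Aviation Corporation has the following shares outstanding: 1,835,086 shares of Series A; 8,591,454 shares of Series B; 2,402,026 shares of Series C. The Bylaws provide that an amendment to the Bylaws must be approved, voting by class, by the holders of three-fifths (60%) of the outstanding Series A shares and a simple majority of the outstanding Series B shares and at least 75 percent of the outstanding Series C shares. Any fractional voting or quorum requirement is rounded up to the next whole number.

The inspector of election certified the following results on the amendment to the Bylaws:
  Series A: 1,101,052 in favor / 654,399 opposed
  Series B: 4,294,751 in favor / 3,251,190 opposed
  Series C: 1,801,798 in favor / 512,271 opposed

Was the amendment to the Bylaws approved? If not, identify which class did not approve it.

Series A: 3/5 of 1835086 = 1101051.60, rounded up to 1101052; 1,101,052 required, 1,101,052 in favor — approved.
Series B: a majority of 8591454 is 4295728; 4,295,728 required, 4,294,751 in favor — not approved.
Series C: 3/4 of 2402026 = 1801519.50, rounded up to 1801520; 1,801,520 required, 1,801,798 in favor — approved.

Not approved — the Series B shares did not give the required vote.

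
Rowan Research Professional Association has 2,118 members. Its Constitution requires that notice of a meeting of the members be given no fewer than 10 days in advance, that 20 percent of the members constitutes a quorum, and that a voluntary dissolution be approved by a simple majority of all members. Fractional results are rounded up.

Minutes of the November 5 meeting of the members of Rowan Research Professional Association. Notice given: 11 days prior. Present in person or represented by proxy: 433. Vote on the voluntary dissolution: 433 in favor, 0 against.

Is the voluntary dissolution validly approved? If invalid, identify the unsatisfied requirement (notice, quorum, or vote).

Invalid — vote requirement not satisfied.

Notice: 11 days given; 10 required. Satisfied.
Quorum: 20% of 2,118 = 423.60, rounded up to 424; 433 present. Satisfied.
Vote: requires a majority of all members (2,118); a majority of 2118 is 1060, so 1,060 needed; 433 in favor. Not satisfied.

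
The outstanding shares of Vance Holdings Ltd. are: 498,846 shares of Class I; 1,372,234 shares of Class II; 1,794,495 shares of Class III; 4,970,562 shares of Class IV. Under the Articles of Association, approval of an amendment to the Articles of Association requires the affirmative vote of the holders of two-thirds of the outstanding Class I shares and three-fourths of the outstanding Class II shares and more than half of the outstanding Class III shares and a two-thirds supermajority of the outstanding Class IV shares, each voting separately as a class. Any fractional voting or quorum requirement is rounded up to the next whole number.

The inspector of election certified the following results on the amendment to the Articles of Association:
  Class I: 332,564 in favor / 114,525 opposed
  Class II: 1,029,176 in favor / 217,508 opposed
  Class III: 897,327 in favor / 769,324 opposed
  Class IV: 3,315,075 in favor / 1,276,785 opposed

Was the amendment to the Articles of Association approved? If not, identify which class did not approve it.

Approved — every class gave the required vote.

Class I: 2/3 of 498846 = 332564; 332,564 required, 332,564 in favor — approved.
Class II: 3/4 of 1372234 = 1029175.50, rounded up to 1029176; 1,029,176 required, 1,029,176 in favor — approved.
Class III: a majority of 1794495 is 897248; 897,248 required, 897,327 in favor — approved.
Class IV: 2/3 of 4970562 = 3313708; 3,313,708 required, 3,315,075 in favor — approved.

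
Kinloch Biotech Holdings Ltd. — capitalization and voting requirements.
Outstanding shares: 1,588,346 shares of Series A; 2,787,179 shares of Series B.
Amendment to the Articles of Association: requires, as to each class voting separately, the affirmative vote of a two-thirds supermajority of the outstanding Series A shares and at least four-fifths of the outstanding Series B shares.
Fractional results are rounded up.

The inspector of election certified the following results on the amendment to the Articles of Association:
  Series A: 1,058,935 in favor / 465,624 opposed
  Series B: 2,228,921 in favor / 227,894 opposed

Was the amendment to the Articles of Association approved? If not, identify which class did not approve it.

Series A: 2/3 of 1588346 = 1058897.33, rounded up to 1058898; 1,058,898 required, 1,058,935 in favor — approved.
Series B: 4/5 of 2787179 = 2229743.20, rounded up to 2229744; 2,229,744 required, 2,228,921 in favor — not approved.

Not approved — the Series B shares did not give the required vote.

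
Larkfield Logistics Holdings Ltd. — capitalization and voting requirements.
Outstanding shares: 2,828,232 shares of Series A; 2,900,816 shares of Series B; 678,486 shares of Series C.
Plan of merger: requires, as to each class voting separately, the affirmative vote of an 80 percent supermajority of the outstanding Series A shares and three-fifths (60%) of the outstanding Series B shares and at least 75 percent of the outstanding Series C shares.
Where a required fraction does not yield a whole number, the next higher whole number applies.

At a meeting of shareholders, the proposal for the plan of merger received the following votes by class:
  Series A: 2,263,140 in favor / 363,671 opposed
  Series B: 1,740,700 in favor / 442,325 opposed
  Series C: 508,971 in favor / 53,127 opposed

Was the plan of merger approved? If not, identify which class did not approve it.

Series A: 4/5 of 2828232 = 2262585.60, rounded up to 2262586; 2,262,586 required, 2,263,140 in favor — approved.
Series B: 3/5 of 2900816 = 1740489.60, rounded up to 1740490; 1,740,490 required, 1,740,700 in favor — approved.
Series C: 3/4 of 678486 = 508864.50, rounded up to 508865; 508,865 required, 508,971 in favor — approved.

Approved — every class gave the required vote.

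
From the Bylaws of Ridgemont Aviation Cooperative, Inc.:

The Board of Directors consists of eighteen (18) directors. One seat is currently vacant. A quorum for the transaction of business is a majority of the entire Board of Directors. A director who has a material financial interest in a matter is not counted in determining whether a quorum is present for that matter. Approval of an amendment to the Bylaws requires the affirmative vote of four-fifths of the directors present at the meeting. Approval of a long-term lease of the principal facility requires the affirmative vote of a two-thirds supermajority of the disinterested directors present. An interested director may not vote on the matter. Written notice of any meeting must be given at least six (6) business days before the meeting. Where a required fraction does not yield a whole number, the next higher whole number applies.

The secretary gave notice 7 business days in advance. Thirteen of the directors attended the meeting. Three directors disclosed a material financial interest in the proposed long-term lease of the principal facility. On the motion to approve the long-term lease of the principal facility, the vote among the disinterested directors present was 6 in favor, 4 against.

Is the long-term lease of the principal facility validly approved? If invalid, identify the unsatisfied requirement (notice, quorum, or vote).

Notice: 7 business days given; 6 required (7 ≥ 6). Satisfied.
Quorum: 13 present, but the 3 interested directors do not count, leaving 10. Quorum is 10. Satisfied.
Vote: the long-term lease of the principal facility requires two-thirds of the disinterested directors present (13 − 3 = 10). 2/3 of 10 = 6.67, rounded up to 7, so 7 affirmative votes are needed; 6 voted in favor. Not satisfied.

Invalid — vote requirement not satisfied.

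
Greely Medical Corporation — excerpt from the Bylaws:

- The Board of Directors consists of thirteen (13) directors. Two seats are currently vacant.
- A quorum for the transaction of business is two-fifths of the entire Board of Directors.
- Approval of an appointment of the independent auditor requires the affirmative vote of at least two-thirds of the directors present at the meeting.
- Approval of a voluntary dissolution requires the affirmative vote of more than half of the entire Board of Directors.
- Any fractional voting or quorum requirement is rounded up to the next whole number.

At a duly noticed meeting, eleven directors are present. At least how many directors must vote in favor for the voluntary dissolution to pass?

7

The voluntary dissolution requires a majority of the entire Board of Directors (13).
A majority of 13 is 7.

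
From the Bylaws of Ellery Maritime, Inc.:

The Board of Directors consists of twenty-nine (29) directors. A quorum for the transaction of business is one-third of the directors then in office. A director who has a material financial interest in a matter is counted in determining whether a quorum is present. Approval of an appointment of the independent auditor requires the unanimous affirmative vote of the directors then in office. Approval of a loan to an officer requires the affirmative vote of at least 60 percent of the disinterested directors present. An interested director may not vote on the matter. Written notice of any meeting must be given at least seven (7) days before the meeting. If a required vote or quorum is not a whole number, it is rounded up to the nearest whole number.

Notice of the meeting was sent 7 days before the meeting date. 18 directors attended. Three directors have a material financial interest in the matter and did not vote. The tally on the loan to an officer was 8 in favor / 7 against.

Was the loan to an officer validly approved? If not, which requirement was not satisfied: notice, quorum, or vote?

Notice: 7 days given; 7 required (7 ≥ 7). Satisfied.
Quorum: 18 present (interested directors count toward quorum); quorum is 10. Satisfied.
Vote: the loan to an officer requires three-fifths of the disinterested directors present (18 − 3 = 15). 3/5 of 15 = 9, so 9 affirmative votes are needed; 8 voted in favor. Not satisfied.

Invalid — vote requirement not satisfied.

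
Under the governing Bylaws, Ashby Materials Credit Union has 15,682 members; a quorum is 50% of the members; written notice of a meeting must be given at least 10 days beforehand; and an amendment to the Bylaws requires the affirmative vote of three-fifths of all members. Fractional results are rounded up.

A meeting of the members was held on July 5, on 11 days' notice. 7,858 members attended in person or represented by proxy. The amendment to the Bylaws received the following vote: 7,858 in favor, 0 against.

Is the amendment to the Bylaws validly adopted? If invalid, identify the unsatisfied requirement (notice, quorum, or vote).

Invalid — vote requirement not satisfied.

Notice: 11 days given; 10 required. Satisfied.
Quorum: 50% of 15,682 = 7,841; 7,858 present. Satisfied.
Vote: requires three-fifths of all members (15,682); 3/5 of 15682 = 9409.20, rounded up to 9410, so 9,410 needed; 7,858 in favor. Not satisfied.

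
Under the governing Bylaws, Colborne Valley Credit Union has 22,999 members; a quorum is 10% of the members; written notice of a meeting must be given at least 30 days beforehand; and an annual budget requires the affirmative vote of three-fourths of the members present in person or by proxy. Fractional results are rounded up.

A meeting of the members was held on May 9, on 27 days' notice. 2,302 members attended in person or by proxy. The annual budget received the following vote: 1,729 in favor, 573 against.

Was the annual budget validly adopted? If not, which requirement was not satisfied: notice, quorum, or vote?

Notice: 27 days given; 30 required. Not satisfied.
Quorum: 10% of 22,999 = 2,299.90, rounded up to 2,300; 2,302 present. Satisfied.
Vote: requires three-fourths of those present (2,302); 3/4 of 2302 = 1726.50, rounded up to 1727, so 1,727 needed; 1,729 in favor. Satisfied.

Invalid — notice requirement not satisfied.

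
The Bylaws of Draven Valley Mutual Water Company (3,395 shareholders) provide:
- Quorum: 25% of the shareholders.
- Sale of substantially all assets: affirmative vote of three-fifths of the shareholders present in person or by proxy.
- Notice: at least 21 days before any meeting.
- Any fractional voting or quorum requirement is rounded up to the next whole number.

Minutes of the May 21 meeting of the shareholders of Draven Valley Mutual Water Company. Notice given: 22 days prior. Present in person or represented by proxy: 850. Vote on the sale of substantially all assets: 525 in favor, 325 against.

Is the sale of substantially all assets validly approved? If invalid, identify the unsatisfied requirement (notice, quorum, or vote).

Notice: 22 days given; 21 required. Satisfied.
Quorum: 25% of 3,395 = 848.75, rounded up to 849; 850 present. Satisfied.
Vote: requires three-fifths of those present (850); 3/5 of 850 = 510, so 510 needed; 525 in favor. Satisfied.

Valid — all requirements satisfied.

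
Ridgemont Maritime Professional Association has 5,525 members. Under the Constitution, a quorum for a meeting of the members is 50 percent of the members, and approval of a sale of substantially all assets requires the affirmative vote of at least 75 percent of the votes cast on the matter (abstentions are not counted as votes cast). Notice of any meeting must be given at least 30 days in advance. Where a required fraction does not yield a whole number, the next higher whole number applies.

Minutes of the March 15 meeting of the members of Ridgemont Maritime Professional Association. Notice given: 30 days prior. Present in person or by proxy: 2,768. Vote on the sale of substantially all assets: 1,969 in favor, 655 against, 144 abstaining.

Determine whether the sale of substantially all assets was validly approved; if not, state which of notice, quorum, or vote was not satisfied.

Notice: 30 days given; 30 required. Satisfied.
Quorum: 50% of 5,525 = 2,762.50, rounded up to 2,763; 2,768 present. Satisfied.
Vote: requires three-fourths of the votes cast (2,768 − 144 abstaining = 2,624); 3/4 of 2624 = 1968, so 1,968 needed; 1,969 in favor. Satisfied.

Valid — all requirements satisfied.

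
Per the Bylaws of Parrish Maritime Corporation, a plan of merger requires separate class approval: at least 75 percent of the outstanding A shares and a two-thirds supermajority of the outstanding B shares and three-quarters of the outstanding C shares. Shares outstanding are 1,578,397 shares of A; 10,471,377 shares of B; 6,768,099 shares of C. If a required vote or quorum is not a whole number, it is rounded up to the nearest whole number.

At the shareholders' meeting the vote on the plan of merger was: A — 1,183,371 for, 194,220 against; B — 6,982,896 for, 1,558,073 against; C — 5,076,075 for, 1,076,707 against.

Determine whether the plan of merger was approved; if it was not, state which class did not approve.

A: 3/4 of 1578397 = 1183797.75, rounded up to 1183798; 1,183,798 required, 1,183,371 in favor — not approved.
B: 2/3 of 10471377 = 6980918; 6,980,918 required, 6,982,896 in favor — approved.
C: 3/4 of 6768099 = 5076074.25, rounded up to 5076075; 5,076,075 required, 5,076,075 in favor — approved.

Not approved — the A shares did not give the required vote.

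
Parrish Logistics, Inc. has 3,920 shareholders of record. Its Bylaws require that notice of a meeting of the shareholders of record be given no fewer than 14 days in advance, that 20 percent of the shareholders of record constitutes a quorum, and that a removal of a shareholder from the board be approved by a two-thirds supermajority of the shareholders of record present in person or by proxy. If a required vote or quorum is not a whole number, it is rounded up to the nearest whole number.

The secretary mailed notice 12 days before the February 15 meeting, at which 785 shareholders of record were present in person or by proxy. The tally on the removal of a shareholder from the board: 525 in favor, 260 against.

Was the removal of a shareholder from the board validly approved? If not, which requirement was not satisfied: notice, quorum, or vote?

Invalid — notice requirement not satisfied.

Notice: 12 days given; 14 required. Not satisfied.
Quorum: 20% of 3,920 = 784; 785 present. Satisfied.
Vote: requires two-thirds of those present (785); 2/3 of 785 = 523.33, rounded up to 524, so 524 needed; 525 in favor. Satisfied.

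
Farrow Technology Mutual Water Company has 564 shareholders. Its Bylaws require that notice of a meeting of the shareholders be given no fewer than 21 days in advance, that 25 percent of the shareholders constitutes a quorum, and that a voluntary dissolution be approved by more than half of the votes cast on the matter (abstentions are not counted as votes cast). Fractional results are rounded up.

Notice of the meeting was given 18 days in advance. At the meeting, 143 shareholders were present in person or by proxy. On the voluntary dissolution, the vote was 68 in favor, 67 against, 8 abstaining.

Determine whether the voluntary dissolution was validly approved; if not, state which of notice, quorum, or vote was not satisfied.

Invalid — notice requirement not satisfied.

Notice: 18 days given; 21 required. Not satisfied.
Quorum: 25% of 564 = 141; 143 present. Satisfied.
Vote: requires a majority of the votes cast (143 − 8 abstaining = 135); a majority of 135 is 68, so 68 needed; 68 in favor. Satisfied.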